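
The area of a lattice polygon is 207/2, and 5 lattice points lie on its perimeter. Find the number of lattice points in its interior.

Pick's theorem A = I + B/2 − 1 rearranges to I = A − B/2 + 1 = 207/2 − 5/2 + 1 = 102.

102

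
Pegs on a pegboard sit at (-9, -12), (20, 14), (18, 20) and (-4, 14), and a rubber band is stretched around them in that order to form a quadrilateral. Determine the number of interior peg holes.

382

By the shoelace formula, twice the signed area is |[(-9)·14 − 20·(-12)] + [20·20 − 18·14] + [18·14 − (-4)·20] + [(-4)·(-12) − (-9)·14]| = 768, so the area is 384.
Along each edge there are gcd(|Δx|,|Δy|)+1 lattice points, so counting each shared vertex once the boundary has gcd(29,26) + gcd(2,6) + gcd(22,6) + gcd(5,26) = 1+2+2+1 = 6.
Pick's theorem gives I = A − B/2 + 1 = 384 − 6/2 + 1 = 382.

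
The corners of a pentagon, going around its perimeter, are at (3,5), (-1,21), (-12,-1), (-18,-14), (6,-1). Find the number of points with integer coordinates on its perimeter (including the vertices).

20

The number of boundary lattice points is Σ gcd(|Δx|,|Δy|) = gcd(4,16) + gcd(11,22) + gcd(6,13) + gcd(24,13) + gcd(3,6) = 4+11+1+1+3 = 20.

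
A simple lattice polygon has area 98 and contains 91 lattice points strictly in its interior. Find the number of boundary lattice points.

Pick's theorem gives A = I + B/2 − 1, so B = 2(A − I + 1) = 2(98 − 91 + 1) = 16.

16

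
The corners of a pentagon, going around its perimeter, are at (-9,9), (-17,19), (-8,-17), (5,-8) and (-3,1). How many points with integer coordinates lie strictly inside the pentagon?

261

Using the shoelace formula, 2A = |((-9)·19 − (-17)·9) + ((-17)·(-17) − (-8)·19) + ((-8)·(-8) − 5·(-17)) + (5·1 − (-3)·(-8)) + ((-3)·9 − (-9)·1)| = 535, so the area is 535/2.
Along each edge there are gcd(|Δx|,|Δy|)+1 lattice points, so counting each shared vertex once the boundary has gcd(8,10) + gcd(9,36) + gcd(13,9) + gcd(8,9) + gcd(6,8) = 2+9+1+1+2 = 15.
By Pick's theorem A = I + B/2 − 1, so I = 535/2 − 15/2 + 1 = 261.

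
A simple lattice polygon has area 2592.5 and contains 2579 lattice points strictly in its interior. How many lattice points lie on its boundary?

29

Pick's theorem gives A = I + B/2 − 1, so B = 2(A − I + 1) = 2(2592.5 − 2579 + 1) = 29.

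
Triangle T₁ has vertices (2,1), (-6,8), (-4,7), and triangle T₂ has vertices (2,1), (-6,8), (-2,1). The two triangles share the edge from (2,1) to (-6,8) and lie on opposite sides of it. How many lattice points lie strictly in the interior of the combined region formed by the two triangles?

12

The union is the simple quadrilateral with vertices (2,1), (-4,7), (-6,8), (-2,1) in order.
By the shoelace formula, twice the signed area is |(2·7 − (-4)·1) + ((-4)·8 − (-6)·7) + ((-6)·1 − (-2)·8) + ((-2)·1 − 2·1)| = 34, so the area is 17.
Along each edge there are gcd(|Δx|,|Δy|)+1 lattice points, so counting each shared vertex once the boundary has gcd(6,6) + gcd(2,1) + gcd(4,7) + gcd(4,0) = 6+1+1+4 = 12.
By Pick's theorem I = A − B/2 + 1 = 17 − 12/2 + 1 = 12.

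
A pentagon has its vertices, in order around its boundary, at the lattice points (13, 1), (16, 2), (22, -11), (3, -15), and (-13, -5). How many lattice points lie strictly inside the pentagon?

330

By the shoelace formula, twice the signed area is |(13·2 − 16·1) + (16·(-11) − 22·2) + (22·(-15) − 3·(-11)) + (3·(-5) − (-13)·(-15)) + ((-13)·1 − 13·(-5))| = 665, so the area is 665/2.
Summing gcd(|Δx|,|Δy|) over the edges gives the boundary count: gcd(3,1) + gcd(6,13) + gcd(19,4) + gcd(16,10) + gcd(26,6) = 1+1+1+2+2 = 7.
By Pick's theorem A = I + B/2 − 1, so I = 665/2 − 7/2 + 1 = 330.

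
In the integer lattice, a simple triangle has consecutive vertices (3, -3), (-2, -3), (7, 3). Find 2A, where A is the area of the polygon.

30

Using the shoelace formula, 2A = |[3·(-3) − (-2)·(-3)] + [(-2)·3 − 7·(-3)] + [7·(-3) − 3·3]| = 30, so the area is 15.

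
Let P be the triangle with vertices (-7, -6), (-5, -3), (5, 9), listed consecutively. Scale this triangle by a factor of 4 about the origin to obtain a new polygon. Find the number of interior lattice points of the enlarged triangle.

By the shoelace formula, twice the signed area is |((-7)·(-3) − (-5)·(-6)) + ((-5)·9 − 5·(-3)) + (5·(-6) − (-7)·9)| = 6, so the area is 3.
The number of boundary lattice points is Σ gcd(|Δx|,|Δy|) = gcd(2,3) + gcd(10,12) + gcd(12,15) = 1+2+3 = 6.
Scaling by 4 multiplies the area by 4² = 16 (so the new area is 48) and multiplies the boundary lattice-point count by 4, giving 24.
By Pick's theorem, the interior count of the dilated polygon is 48 − 24/2 + 1 = 37.

37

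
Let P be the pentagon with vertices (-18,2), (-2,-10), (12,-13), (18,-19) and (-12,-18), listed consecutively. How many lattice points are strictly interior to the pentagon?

Using the shoelace formula, 2A = |[(-18)·(-10) − (-2)·2] + [(-2)·(-13) − 12·(-10)] + [12·(-19) − 18·(-13)] + [18·(-18) − (-12)·(-19)] + [(-12)·2 − (-18)·(-18)]| = 564, so the area is 282.
The number of boundary lattice points is Σ gcd(|Δx|,|Δy|) = gcd(16,12) + gcd(14,3) + gcd(6,6) + gcd(30,1) + gcd(6,20) = 4+1+6+1+2 = 14.
By Pick's theorem A = I + B/2 − 1, so I = 282 − 14/2 + 1 = 276.

276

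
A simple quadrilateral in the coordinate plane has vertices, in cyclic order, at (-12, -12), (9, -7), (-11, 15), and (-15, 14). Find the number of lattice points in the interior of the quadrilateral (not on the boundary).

By the shoelace formula, twice the signed area is |[(-12)·(-7) − 9·(-12)] + [9·15 − (-11)·(-7)] + [(-11)·14 − (-15)·15] + [(-15)·(-12) − (-12)·14]| = 669, so the area is 334.5.
Summing gcd(|Δx|,|Δy|) over the edges gives the boundary count: gcd(21,5) + gcd(20,22) + gcd(4,1) + gcd(3,26) = 1+2+1+1 = 5.
By Pick's theorem A = I + B/2 − 1, so I = 334.5 − 5/2 + 1 = 333.

333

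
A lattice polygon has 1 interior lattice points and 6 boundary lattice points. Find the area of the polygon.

Pick's theorem states A = I + B/2 − 1, so A = 1 + 6/2 − 1 = 3.

3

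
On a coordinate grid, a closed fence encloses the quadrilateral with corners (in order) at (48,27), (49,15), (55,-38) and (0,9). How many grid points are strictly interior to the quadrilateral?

1610

The shoelace formula gives twice the area as |[48·15 − 49·27] + [49·(-38) − 55·15] + [55·9 − 0·(-38)] + [0·27 − 48·9]| = 3227, so the area is 3227/2.
Summing gcd(|Δx|,|Δy|) over the edges gives the boundary count: gcd(1,12) + gcd(6,53) + gcd(55,47) + gcd(48,18) = 1+1+1+6 = 9.
By Pick's theorem A = I + B/2 − 1, so I = 3227/2 − 9/2 + 1 = 1610.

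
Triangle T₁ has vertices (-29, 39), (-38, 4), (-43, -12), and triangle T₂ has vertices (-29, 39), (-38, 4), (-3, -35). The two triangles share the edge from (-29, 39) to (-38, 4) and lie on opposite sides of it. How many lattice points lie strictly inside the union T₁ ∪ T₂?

802

The union is the simple quadrilateral with vertices (-29, 39), (-43, -12), (-38, 4), (-3, -35) in order.
The shoelace formula gives twice the area as |((-29)·(-12) − (-43)·39) + ((-43)·4 − (-38)·(-12)) + ((-38)·(-35) − (-3)·4) + ((-3)·39 − (-29)·(-35))| = 1607, so the area is 803.5.
Along each edge there are gcd(|Δx|,|Δy|)+1 lattice points, so counting each shared vertex once the boundary has gcd(14,51) + gcd(5,16) + gcd(35,39) + gcd(26,74) = 1+1+1+2 = 5.
By Pick's theorem I = A − B/2 + 1 = 803.5 − 5/2 + 1 = 802.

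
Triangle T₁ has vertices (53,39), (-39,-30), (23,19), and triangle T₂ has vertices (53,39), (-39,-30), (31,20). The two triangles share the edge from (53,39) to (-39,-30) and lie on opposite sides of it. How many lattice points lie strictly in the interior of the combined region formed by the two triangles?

The union is the simple quadrilateral with vertices (53,39), (23,19), (-39,-30), (31,20) in order.
By the shoelace formula, twice the signed area is |(53·19 − 23·39) + (23·(-30) − (-39)·19) + ((-39)·20 − 31·(-30)) + (31·39 − 53·20)| = 460, so the area is 230.
The number of boundary lattice points is Σ gcd(|Δx|,|Δy|) = gcd(30,20) + gcd(62,49) + gcd(70,50) + gcd(22,19) = 10+1+10+1 = 22.
By Pick's theorem I = A − B/2 + 1 = 230 − 22/2 + 1 = 220.

220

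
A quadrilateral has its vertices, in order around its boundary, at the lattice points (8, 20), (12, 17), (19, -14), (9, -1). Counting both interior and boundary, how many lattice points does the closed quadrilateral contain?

153

Using the shoelace formula, 2A = |(8·17 − 12·20) + (12·(-14) − 19·17) + (19·(-1) − 9·(-14)) + (9·20 − 8·(-1))| = 300, so the area is 150.
The number of boundary lattice points is Σ gcd(|Δx|,|Δy|) = gcd(4,3) + gcd(7,31) + gcd(10,13) + gcd(1,21) = 1+1+1+1 = 4.
Pick's theorem gives I = A − B/2 + 1 = 150 − 4/2 + 1 = 149, so the closed region contains I + B = 149 + 4 = 153 lattice points.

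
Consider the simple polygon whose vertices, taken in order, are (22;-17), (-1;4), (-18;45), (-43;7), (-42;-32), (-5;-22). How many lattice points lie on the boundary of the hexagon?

6

The number of boundary lattice points is Σ gcd(|Δx|,|Δy|) = gcd(23,21) + gcd(17,41) + gcd(25,38) + gcd(1,39) + gcd(37,10) + gcd(27,5) = 1+1+1+1+1+1 = 6.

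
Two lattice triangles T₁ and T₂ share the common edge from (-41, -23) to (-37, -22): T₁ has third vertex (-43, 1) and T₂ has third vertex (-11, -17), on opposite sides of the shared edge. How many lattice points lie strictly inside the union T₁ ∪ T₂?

48

The union is the simple quadrilateral with vertices (-41, -23), (-43, 1), (-37, -22), (-11, -17) in order.
Using the shoelace formula, 2A = |((-41)·1 − (-43)·(-23)) + ((-43)·(-22) − (-37)·1) + ((-37)·(-17) − (-11)·(-22)) + ((-11)·(-23) − (-41)·(-17))| = 104, so the area is 52.
The number of boundary lattice points is Σ gcd(|Δx|,|Δy|) = gcd(2,24) + gcd(6,23) + gcd(26,5) + gcd(30,6) = 2+1+1+6 = 10.
By Pick's theorem I = A − B/2 + 1 = 52 − 10/2 + 1 = 48.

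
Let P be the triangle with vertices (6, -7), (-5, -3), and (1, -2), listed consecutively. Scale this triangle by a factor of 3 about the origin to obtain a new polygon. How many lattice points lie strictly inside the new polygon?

By the shoelace formula, twice the signed area is |[6·(-3) − (-5)·(-7)] + [(-5)·(-2) − 1·(-3)] + [1·(-7) − 6·(-2)]| = 35, so the area is 17.5.
The number of boundary lattice points is Σ gcd(|Δx|,|Δy|) = gcd(11,4) + gcd(6,1) + gcd(5,5) = 1+1+5 = 7.
Scaling by 3 multiplies the area by 3² = 9 (so the new area is 315/2) and multiplies the boundary lattice-point count by 3, giving 21.
By Pick's theorem, the interior count of the dilated polygon is 315/2 − 21/2 + 1 = 148.

148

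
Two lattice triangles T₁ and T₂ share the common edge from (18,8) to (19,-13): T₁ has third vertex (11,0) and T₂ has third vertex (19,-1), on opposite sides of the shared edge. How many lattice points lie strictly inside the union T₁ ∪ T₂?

The union is the simple quadrilateral with vertices (18,8), (11,0), (19,-13), (19,-1) in order.
By the shoelace formula, twice the signed area is |[18·0 − 11·8] + [11·(-13) − 19·0] + [19·(-1) − 19·(-13)] + [19·8 − 18·(-1)]| = 167, so the area is 83.5.
The number of boundary lattice points is Σ gcd(|Δx|,|Δy|) = gcd(7,8) + gcd(8,13) + gcd(0,12) + gcd(1,9) = 1+1+12+1 = 15.
By Pick's theorem I = A − B/2 + 1 = 83.5 − 15/2 + 1 = 77.

77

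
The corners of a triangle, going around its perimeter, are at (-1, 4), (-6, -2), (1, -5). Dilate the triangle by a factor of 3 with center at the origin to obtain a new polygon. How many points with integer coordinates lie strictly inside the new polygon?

The shoelace formula gives twice the area as |[(-1)·(-2) − (-6)·4] + [(-6)·(-5) − 1·(-2)] + [1·4 − (-1)·(-5)]| = 57, so the area is 57/2.
Along each edge there are gcd(|Δx|,|Δy|)+1 lattice points, so counting each shared vertex once the boundary has gcd(5,6) + gcd(7,3) + gcd(2,9) = 1+1+1 = 3.
Scaling by 3 multiplies the area by 3² = 9 (so the new area is 256.5) and multiplies the boundary lattice-point count by 3, giving 9.
By Pick's theorem, the interior count of the dilated polygon is 256.5 − 9/2 + 1 = 253.

253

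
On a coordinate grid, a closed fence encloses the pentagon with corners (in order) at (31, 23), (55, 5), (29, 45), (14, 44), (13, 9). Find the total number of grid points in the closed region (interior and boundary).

By the shoelace formula, twice the signed area is |(31·5 − 55·23) + (55·45 − 29·5) + (29·44 − 14·45) + (14·9 − 13·44) + (13·23 − 31·9)| = 1440, so the area is 720.
The number of boundary lattice points is Σ gcd(|Δx|,|Δy|) = gcd(24,18) + gcd(26,40) + gcd(15,1) + gcd(1,35) + gcd(18,14) = 6+2+1+1+2 = 12.
Pick's theorem gives I = A − B/2 + 1 = 720 − 12/2 + 1 = 715, so the closed region contains I + B = 715 + 12 = 727 lattice points.

727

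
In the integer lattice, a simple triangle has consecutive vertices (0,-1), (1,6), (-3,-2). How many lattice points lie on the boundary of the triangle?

6

Summing gcd(|Δx|,|Δy|) over the edges gives the boundary count: gcd(1,7) + gcd(4,8) + gcd(3,1) = 1+4+1 = 6.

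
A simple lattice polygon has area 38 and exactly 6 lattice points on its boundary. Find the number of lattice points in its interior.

From Pick's theorem, I = A − B/2 + 1 = 38 − 6/2 + 1 = 36.

36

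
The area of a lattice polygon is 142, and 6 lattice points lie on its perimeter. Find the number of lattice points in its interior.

From Pick's theorem, I = A − B/2 + 1 = 142 − 6/2 + 1 = 140.

140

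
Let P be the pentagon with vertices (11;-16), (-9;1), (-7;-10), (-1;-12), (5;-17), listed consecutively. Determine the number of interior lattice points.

The shoelace formula gives twice the area as |[11·1 − (-9)·(-16)] + [(-9)·(-10) − (-7)·1] + [(-7)·(-12) − (-1)·(-10)] + [(-1)·(-17) − 5·(-12)] + [5·(-16) − 11·(-17)]| = 222, so the area is 111.
Summing gcd(|Δx|,|Δy|) over the edges gives the boundary count: gcd(20,17) + gcd(2,11) + gcd(6,2) + gcd(6,5) + gcd(6,1) = 1+1+2+1+1 = 6.
By Pick's theorem A = I + B/2 − 1, so I = 111 − 6/2 + 1 = 109.

109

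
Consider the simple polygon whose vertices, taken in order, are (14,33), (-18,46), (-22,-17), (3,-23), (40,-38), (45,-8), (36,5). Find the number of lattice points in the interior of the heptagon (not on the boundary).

3465

By the shoelace formula, twice the signed area is |[14·46 − (-18)·33] + [(-18)·(-17) − (-22)·46] + [(-22)·(-23) − 3·(-17)] + [3·(-38) − 40·(-23)] + [40·(-8) − 45·(-38)] + [45·5 − 36·(-8)] + [36·33 − 14·5]| = 6940, so the area is 3470.
Summing gcd(|Δx|,|Δy|) over the edges gives the boundary count: gcd(32,13) + gcd(4,63) + gcd(25,6) + gcd(37,15) + gcd(5,30) + gcd(9,13) + gcd(22,28) = 1+1+1+1+5+1+2 = 12.
Pick's theorem gives I = A − B/2 + 1 = 3470 − 12/2 + 1 = 3465.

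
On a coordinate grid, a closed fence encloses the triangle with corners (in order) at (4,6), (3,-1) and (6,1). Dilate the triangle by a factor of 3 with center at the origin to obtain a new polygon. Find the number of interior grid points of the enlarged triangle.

By the shoelace formula, twice the signed area is |(4·(-1) − 3·6) + (3·1 − 6·(-1)) + (6·6 − 4·1)| = 19, so the area is 19/2.
Along each edge there are gcd(|Δx|,|Δy|)+1 lattice points, so counting each shared vertex once the boundary has gcd(1,7) + gcd(3,2) + gcd(2,5) = 1+1+1 = 3.
Scaling by 3 multiplies the area by 3² = 9 (so the new area is 85.5) and multiplies the boundary lattice-point count by 3, giving 9.
By Pick's theorem, the interior count of the dilated polygon is 85.5 − 9/2 + 1 = 82.

82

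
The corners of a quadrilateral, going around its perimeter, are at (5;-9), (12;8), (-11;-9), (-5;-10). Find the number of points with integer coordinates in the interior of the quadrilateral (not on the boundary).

143

Using the shoelace formula, 2A = |(5·8 − 12·(-9)) + (12·(-9) − (-11)·8) + ((-11)·(-10) − (-5)·(-9)) + ((-5)·(-9) − 5·(-10))| = 288, so the area is 144.
Along each edge there are gcd(|Δx|,|Δy|)+1 lattice points, so counting each shared vertex once the boundary has gcd(7,17) + gcd(23,17) + gcd(6,1) + gcd(10,1) = 1+1+1+1 = 4.
By Pick's theorem A = I + B/2 − 1, so I = 144 − 4/2 + 1 = 143.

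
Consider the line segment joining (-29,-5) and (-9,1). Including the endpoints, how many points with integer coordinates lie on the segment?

The number of lattice points on a segment between lattice points is gcd(|Δx|,|Δy|) + 1 = gcd(20,6) + 1 = 2 + 1 = 3.

3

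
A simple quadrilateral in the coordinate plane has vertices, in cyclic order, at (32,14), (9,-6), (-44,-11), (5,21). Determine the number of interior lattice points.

Using the shoelace formula, 2A = |[32·(-6) − 9·14] + [9·(-11) − (-44)·(-6)] + [(-44)·21 − 5·(-11)] + [5·14 − 32·21]| = 2152, so the area is 1076.
The number of boundary lattice points is Σ gcd(|Δx|,|Δy|) = gcd(23,20) + gcd(53,5) + gcd(49,32) + gcd(27,7) = 1+1+1+1 = 4.
By Pick's theorem A = I + B/2 − 1, so I = 1076 − 4/2 + 1 = 1075.

1075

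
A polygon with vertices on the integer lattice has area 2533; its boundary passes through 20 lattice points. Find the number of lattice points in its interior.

2524

Pick's theorem A = I + B/2 − 1 rearranges to I = A − B/2 + 1 = 2533 − 20/2 + 1 = 2524.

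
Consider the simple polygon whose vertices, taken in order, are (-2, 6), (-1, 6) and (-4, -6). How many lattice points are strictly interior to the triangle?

4

By the shoelace formula, twice the signed area is |[(-2)·6 − (-1)·6] + [(-1)·(-6) − (-4)·6] + [(-4)·6 − (-2)·(-6)]| = 12, so the area is 6.
Along each edge there are gcd(|Δx|,|Δy|)+1 lattice points, so counting each shared vertex once the boundary has gcd(1,0) + gcd(3,12) + gcd(2,12) = 1+3+2 = 6.
Pick's theorem gives I = A − B/2 + 1 = 6 − 6/2 + 1 = 4.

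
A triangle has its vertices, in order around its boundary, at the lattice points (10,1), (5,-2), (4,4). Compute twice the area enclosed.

33

Using the shoelace formula, 2A = |[10·(-2) − 5·1] + [5·4 − 4·(-2)] + [4·1 − 10·4]| = 33, so the area is 33/2.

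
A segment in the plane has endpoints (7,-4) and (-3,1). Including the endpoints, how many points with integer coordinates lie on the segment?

The number of lattice points on a segment between lattice points is gcd(|Δx|,|Δy|) + 1 = gcd(10,5) + 1 = 5 + 1 = 6.

6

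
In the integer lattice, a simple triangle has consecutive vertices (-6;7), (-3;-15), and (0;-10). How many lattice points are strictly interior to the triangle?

40

By the shoelace formula, twice the signed area is |((-6)·(-15) − (-3)·7) + ((-3)·(-10) − 0·(-15)) + (0·7 − (-6)·(-10))| = 81, so the area is 40.5.
Along each edge there are gcd(|Δx|,|Δy|)+1 lattice points, so counting each shared vertex once the boundary has gcd(3,22) + gcd(3,5) + gcd(6,17) = 1+1+1 = 3.
Pick's theorem gives I = A − B/2 + 1 = 40.5 − 3/2 + 1 = 40.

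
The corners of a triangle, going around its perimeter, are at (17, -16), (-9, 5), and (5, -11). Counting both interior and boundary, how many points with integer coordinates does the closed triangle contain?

By the shoelace formula, twice the signed area is |[17·5 − (-9)·(-16)] + [(-9)·(-11) − 5·5] + [5·(-16) − 17·(-11)]| = 122, so the area is 61.
The number of boundary lattice points is Σ gcd(|Δx|,|Δy|) = gcd(26,21) + gcd(14,16) + gcd(12,5) = 1+2+1 = 4.
Pick's theorem gives I = A − B/2 + 1 = 61 − 4/2 + 1 = 60, so the closed region contains I + B = 60 + 4 = 64 lattice points.

64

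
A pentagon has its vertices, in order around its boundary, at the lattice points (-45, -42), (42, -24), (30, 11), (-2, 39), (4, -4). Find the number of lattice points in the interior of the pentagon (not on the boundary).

2357

The shoelace formula gives twice the area as |[(-45)·(-24) − 42·(-42)] + [42·11 − 30·(-24)] + [30·39 − (-2)·11] + [(-2)·(-4) − 4·39] + [4·(-42) − (-45)·(-4)]| = 4722, so the area is 2361.
The number of boundary lattice points is Σ gcd(|Δx|,|Δy|) = gcd(87,18) + gcd(12,35) + gcd(32,28) + gcd(6,43) + gcd(49,38) = 3+1+4+1+1 = 10.
By Pick's theorem A = I + B/2 − 1, so I = 2361 − 10/2 + 1 = 2357.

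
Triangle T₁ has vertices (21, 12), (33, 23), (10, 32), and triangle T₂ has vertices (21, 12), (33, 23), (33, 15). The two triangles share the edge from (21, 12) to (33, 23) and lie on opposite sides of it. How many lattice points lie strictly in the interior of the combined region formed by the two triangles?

The union is the simple quadrilateral with vertices (21, 12), (10, 32), (33, 23), (33, 15) in order.
The shoelace formula gives twice the area as |(21·32 − 10·12) + (10·23 − 33·32) + (33·15 − 33·23) + (33·12 − 21·15)| = 457, so the area is 457/2.
Summing gcd(|Δx|,|Δy|) over the edges gives the boundary count: gcd(11,20) + gcd(23,9) + gcd(0,8) + gcd(12,3) = 1+1+8+3 = 13.
By Pick's theorem I = A − B/2 + 1 = 457/2 − 13/2 + 1 = 223.

223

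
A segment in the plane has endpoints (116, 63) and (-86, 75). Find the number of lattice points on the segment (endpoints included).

The number of lattice points on a segment between lattice points is gcd(|Δx|,|Δy|) + 1 = gcd(202,12) + 1 = 2 + 1 = 3.

3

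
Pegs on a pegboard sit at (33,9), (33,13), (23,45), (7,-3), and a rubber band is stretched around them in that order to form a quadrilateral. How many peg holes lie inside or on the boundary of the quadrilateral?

561

Using the shoelace formula, 2A = |[33·13 − 33·9] + [33·45 − 23·13] + [23·(-3) − 7·45] + [7·9 − 33·(-3)]| = 1096, so the area is 548.
Along each edge there are gcd(|Δx|,|Δy|)+1 lattice points, so counting each shared vertex once the boundary has gcd(0,4) + gcd(10,32) + gcd(16,48) + gcd(26,12) = 4+2+16+2 = 24.
Pick's theorem gives I = A − B/2 + 1 = 548 − 24/2 + 1 = 537, so the closed region contains I + B = 537 + 24 = 561 lattice points.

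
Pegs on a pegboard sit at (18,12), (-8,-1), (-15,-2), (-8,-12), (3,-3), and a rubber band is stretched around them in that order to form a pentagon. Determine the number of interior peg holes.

Using the shoelace formula, 2A = |[18·(-1) − (-8)·12] + [(-8)·(-2) − (-15)·(-1)] + [(-15)·(-12) − (-8)·(-2)] + [(-8)·(-3) − 3·(-12)] + [3·12 − 18·(-3)]| = 393, so the area is 393/2.
Along each edge there are gcd(|Δx|,|Δy|)+1 lattice points, so counting each shared vertex once the boundary has gcd(26,13) + gcd(7,1) + gcd(7,10) + gcd(11,9) + gcd(15,15) = 13+1+1+1+15 = 31.
Pick's theorem gives I = A − B/2 + 1 = 393/2 − 31/2 + 1 = 182.

182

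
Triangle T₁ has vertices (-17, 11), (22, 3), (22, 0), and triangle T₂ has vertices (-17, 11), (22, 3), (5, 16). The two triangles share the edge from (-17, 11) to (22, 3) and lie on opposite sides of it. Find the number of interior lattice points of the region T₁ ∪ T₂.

The union is the simple quadrilateral with vertices (-17, 11), (22, 0), (22, 3), (5, 16) in order.
The shoelace formula gives twice the area as |[(-17)·0 − 22·11] + [22·3 − 22·0] + [22·16 − 5·3] + [5·11 − (-17)·16]| = 488, so the area is 244.
The number of boundary lattice points is Σ gcd(|Δx|,|Δy|) = gcd(39,11) + gcd(0,3) + gcd(17,13) + gcd(22,5) = 1+3+1+1 = 6.
By Pick's theorem I = A − B/2 + 1 = 244 − 6/2 + 1 = 242.

242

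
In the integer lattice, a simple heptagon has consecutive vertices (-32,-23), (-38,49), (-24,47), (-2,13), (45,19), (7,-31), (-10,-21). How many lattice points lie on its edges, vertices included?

Summing gcd(|Δx|,|Δy|) over the edges gives the boundary count: gcd(6,72) + gcd(14,2) + gcd(22,34) + gcd(47,6) + gcd(38,50) + gcd(17,10) + gcd(22,2) = 6+2+2+1+2+1+2 = 16.

16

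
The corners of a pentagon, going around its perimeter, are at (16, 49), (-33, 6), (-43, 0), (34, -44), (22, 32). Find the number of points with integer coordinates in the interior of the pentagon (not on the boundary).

3234

The shoelace formula gives twice the area as |(16·6 − (-33)·49) + ((-33)·0 − (-43)·6) + ((-43)·(-44) − 34·0) + (34·32 − 22·(-44)) + (22·49 − 16·32)| = 6485, so the area is 3242.5.
The number of boundary lattice points is Σ gcd(|Δx|,|Δy|) = gcd(49,43) + gcd(10,6) + gcd(77,44) + gcd(12,76) + gcd(6,17) = 1+2+11+4+1 = 19.
By Pick's theorem A = I + B/2 − 1, so I = 3242.5 − 19/2 + 1 = 3234.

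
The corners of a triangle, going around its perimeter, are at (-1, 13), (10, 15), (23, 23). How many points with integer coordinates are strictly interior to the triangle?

30

Using the shoelace formula, 2A = |[(-1)·15 − 10·13] + [10·23 − 23·15] + [23·13 − (-1)·23]| = 62, so the area is 31.
Summing gcd(|Δx|,|Δy|) over the edges gives the boundary count: gcd(11,2) + gcd(13,8) + gcd(24,10) = 1+1+2 = 4.
Pick's theorem gives I = A − B/2 + 1 = 31 − 4/2 + 1 = 30.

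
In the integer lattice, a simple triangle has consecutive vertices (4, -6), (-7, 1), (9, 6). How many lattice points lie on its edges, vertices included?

3

Along each edge there are gcd(|Δx|,|Δy|)+1 lattice points, so counting each shared vertex once the boundary has gcd(11,7) + gcd(16,5) + gcd(5,12) = 1+1+1 = 3.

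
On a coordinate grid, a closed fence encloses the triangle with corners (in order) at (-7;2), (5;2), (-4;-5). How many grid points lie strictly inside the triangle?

36

The shoelace formula gives twice the area as |[(-7)·2 − 5·2] + [5·(-5) − (-4)·2] + [(-4)·2 − (-7)·(-5)]| = 84, so the area is 42.
Along each edge there are gcd(|Δx|,|Δy|)+1 lattice points, so counting each shared vertex once the boundary has gcd(12,0) + gcd(9,7) + gcd(3,7) = 12+1+1 = 14.
By Pick's theorem A = I + B/2 − 1, so I = 42 − 14/2 + 1 = 36.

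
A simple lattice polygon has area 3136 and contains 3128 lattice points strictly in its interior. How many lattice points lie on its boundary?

18

Pick's theorem gives A = I + B/2 − 1, so B = 2(A − I + 1) = 2(3136 − 3128 + 1) = 18.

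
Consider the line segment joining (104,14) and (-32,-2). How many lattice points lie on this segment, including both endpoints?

9

The number of lattice points on a segment between lattice points is gcd(|Δx|,|Δy|) + 1 = gcd(136,16) + 1 = 8 + 1 = 9.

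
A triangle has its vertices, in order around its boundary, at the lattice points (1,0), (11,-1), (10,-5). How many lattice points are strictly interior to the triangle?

20

Using the shoelace formula, 2A = |(1·(-1) − 11·0) + (11·(-5) − 10·(-1)) + (10·0 − 1·(-5))| = 41, so the area is 20.5.
Summing gcd(|Δx|,|Δy|) over the edges gives the boundary count: gcd(10,1) + gcd(1,4) + gcd(9,5) = 1+1+1 = 3.
Pick's theorem gives I = A − B/2 + 1 = 20.5 − 3/2 + 1 = 20.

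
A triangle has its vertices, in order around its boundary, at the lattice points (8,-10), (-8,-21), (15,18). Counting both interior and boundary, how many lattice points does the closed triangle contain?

191

The shoelace formula gives twice the area as |[8·(-21) − (-8)·(-10)] + [(-8)·18 − 15·(-21)] + [15·(-10) − 8·18]| = 371, so the area is 185.5.
Summing gcd(|Δx|,|Δy|) over the edges gives the boundary count: gcd(16,11) + gcd(23,39) + gcd(7,28) = 1+1+7 = 9.
Pick's theorem gives I = A − B/2 + 1 = 185.5 − 9/2 + 1 = 182, so the closed region contains I + B = 182 + 9 = 191 lattice points.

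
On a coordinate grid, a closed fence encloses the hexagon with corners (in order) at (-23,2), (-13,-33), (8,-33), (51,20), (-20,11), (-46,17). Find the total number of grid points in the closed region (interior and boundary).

The shoelace formula gives twice the area as |((-23)·(-33) − (-13)·2) + ((-13)·(-33) − 8·(-33)) + (8·20 − 51·(-33)) + (51·11 − (-20)·20) + ((-20)·17 − (-46)·11) + ((-46)·2 − (-23)·17)| = 4747, so the area is 2373.5.
Summing gcd(|Δx|,|Δy|) over the edges gives the boundary count: gcd(10,35) + gcd(21,0) + gcd(43,53) + gcd(71,9) + gcd(26,6) + gcd(23,15) = 5+21+1+1+2+1 = 31.
Pick's theorem gives I = A − B/2 + 1 = 2373.5 − 31/2 + 1 = 2359, so the closed region contains I + B = 2359 + 31 = 2390 lattice points.

2390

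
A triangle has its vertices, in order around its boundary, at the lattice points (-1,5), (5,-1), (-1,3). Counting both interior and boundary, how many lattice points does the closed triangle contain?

Using the shoelace formula, 2A = |((-1)·(-1) − 5·5) + (5·3 − (-1)·(-1)) + ((-1)·5 − (-1)·3)| = 12, so the area is 6.
Along each edge there are gcd(|Δx|,|Δy|)+1 lattice points, so counting each shared vertex once the boundary has gcd(6,6) + gcd(6,4) + gcd(0,2) = 6+2+2 = 10.
Pick's theorem gives I = A − B/2 + 1 = 6 − 10/2 + 1 = 2, so the closed region contains I + B = 2 + 10 = 12 lattice points.

12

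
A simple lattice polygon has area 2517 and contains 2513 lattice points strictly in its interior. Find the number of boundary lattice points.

10

Pick's theorem gives A = I + B/2 − 1, so B = 2(A − I + 1) = 2(2517 − 2513 + 1) = 10.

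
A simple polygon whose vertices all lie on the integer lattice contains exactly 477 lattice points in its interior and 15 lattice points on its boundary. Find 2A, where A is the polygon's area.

Pick's theorem states A = I + B/2 − 1, so A = 477 + 15/2 − 1 = 967/2.
Hence 2A = 967.

967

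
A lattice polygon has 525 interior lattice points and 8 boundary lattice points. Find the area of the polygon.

Pick's theorem states A = I + B/2 − 1, so A = 525 + 8/2 − 1 = 528.

528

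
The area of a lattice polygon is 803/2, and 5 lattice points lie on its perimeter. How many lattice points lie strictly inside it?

400

Pick's theorem A = I + B/2 − 1 rearranges to I = A − B/2 + 1 = 803/2 − 5/2 + 1 = 400.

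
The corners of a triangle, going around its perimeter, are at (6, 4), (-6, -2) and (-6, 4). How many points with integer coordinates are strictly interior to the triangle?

25

By the shoelace formula, twice the signed area is |[6·(-2) − (-6)·4] + [(-6)·4 − (-6)·(-2)] + [(-6)·4 − 6·4]| = 72, so the area is 36.
Along each edge there are gcd(|Δx|,|Δy|)+1 lattice points, so counting each shared vertex once the boundary has gcd(12,6) + gcd(0,6) + gcd(12,0) = 6+6+12 = 24.
Pick's theorem gives I = A − B/2 + 1 = 36 − 24/2 + 1 = 25.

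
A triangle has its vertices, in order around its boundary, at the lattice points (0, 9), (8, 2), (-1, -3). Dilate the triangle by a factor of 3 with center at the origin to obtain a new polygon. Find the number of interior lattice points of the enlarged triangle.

460

Using the shoelace formula, 2A = |(0·2 − 8·9) + (8·(-3) − (-1)·2) + ((-1)·9 − 0·(-3))| = 103, so the area is 103/2.
Summing gcd(|Δx|,|Δy|) over the edges gives the boundary count: gcd(8,7) + gcd(9,5) + gcd(1,12) = 1+1+1 = 3.
Scaling by 3 multiplies the area by 3² = 9 (so the new area is 463.5) and multiplies the boundary lattice-point count by 3, giving 9.
By Pick's theorem, the interior count of the dilated polygon is 463.5 − 9/2 + 1 = 460.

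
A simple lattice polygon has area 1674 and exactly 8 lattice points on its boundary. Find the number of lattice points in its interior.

Pick's theorem A = I + B/2 − 1 rearranges to I = A − B/2 + 1 = 1674 − 8/2 + 1 = 1671.

1671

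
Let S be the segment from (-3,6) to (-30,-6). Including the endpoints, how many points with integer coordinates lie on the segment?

The number of lattice points on a segment between lattice points is gcd(|Δx|,|Δy|) + 1 = gcd(27,12) + 1 = 3 + 1 = 4.

4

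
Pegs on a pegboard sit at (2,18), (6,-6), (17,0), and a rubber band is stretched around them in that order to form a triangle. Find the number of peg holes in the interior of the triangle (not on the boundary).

The shoelace formula gives twice the area as |(2·(-6) − 6·18) + (6·0 − 17·(-6)) + (17·18 − 2·0)| = 288, so the area is 144.
Summing gcd(|Δx|,|Δy|) over the edges gives the boundary count: gcd(4,24) + gcd(11,6) + gcd(15,18) = 4+1+3 = 8.
By Pick's theorem A = I + B/2 − 1, so I = 144 − 8/2 + 1 = 141.

141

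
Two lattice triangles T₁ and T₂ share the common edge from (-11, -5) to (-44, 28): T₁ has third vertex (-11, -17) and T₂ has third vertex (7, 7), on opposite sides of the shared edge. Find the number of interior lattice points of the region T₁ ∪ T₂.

The union is the simple quadrilateral with vertices (-11, -5), (-11, -17), (-44, 28), (7, 7) in order.
By the shoelace formula, twice the signed area is |((-11)·(-17) − (-11)·(-5)) + ((-11)·28 − (-44)·(-17)) + ((-44)·7 − 7·28) + (7·(-5) − (-11)·7)| = 1386, so the area is 693.
The number of boundary lattice points is Σ gcd(|Δx|,|Δy|) = gcd(0,12) + gcd(33,45) + gcd(51,21) + gcd(18,12) = 12+3+3+6 = 24.
By Pick's theorem I = A − B/2 + 1 = 693 − 24/2 + 1 = 682.

682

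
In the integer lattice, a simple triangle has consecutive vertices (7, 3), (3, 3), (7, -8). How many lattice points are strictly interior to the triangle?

15

By the shoelace formula, twice the signed area is |[7·3 − 3·3] + [3·(-8) − 7·3] + [7·3 − 7·(-8)]| = 44, so the area is 22.
Along each edge there are gcd(|Δx|,|Δy|)+1 lattice points, so counting each shared vertex once the boundary has gcd(4,0) + gcd(4,11) + gcd(0,11) = 4+1+11 = 16.
Pick's theorem gives I = A − B/2 + 1 = 22 − 16/2 + 1 = 15.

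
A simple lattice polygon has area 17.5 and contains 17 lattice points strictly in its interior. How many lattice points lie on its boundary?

3

Pick's theorem gives A = I + B/2 − 1, so B = 2(A − I + 1) = 2(17.5 − 17 + 1) = 3.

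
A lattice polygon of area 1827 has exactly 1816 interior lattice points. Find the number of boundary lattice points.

24

Pick's theorem gives A = I + B/2 − 1, so B = 2(A − I + 1) = 2(1827 − 1816 + 1) = 24.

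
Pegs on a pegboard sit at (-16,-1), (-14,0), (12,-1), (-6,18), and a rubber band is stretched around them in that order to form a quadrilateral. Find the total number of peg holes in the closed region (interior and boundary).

Using the shoelace formula, 2A = |((-16)·0 − (-14)·(-1)) + ((-14)·(-1) − 12·0) + (12·18 − (-6)·(-1)) + ((-6)·(-1) − (-16)·18)| = 504, so the area is 252.
Along each edge there are gcd(|Δx|,|Δy|)+1 lattice points, so counting each shared vertex once the boundary has gcd(2,1) + gcd(26,1) + gcd(18,19) + gcd(10,19) = 1+1+1+1 = 4.
Pick's theorem gives I = A − B/2 + 1 = 252 − 4/2 + 1 = 251, so the closed region contains I + B = 251 + 4 = 255 lattice points.

255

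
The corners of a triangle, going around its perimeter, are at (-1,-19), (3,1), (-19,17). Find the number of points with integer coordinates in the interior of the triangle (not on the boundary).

241

Using the shoelace formula, 2A = |[(-1)·1 − 3·(-19)] + [3·17 − (-19)·1] + [(-19)·(-19) − (-1)·17]| = 504, so the area is 252.
Summing gcd(|Δx|,|Δy|) over the edges gives the boundary count: gcd(4,20) + gcd(22,16) + gcd(18,36) = 4+2+18 = 24.
By Pick's theorem A = I + B/2 − 1, so I = 252 − 24/2 + 1 = 241.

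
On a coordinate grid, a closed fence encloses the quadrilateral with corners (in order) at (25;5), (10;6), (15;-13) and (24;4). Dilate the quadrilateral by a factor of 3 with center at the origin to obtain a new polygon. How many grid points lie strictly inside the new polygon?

1219

By the shoelace formula, twice the signed area is |[25·6 − 10·5] + [10·(-13) − 15·6] + [15·4 − 24·(-13)] + [24·5 − 25·4]| = 272, so the area is 136.
The number of boundary lattice points is Σ gcd(|Δx|,|Δy|) = gcd(15,1) + gcd(5,19) + gcd(9,17) + gcd(1,1) = 1+1+1+1 = 4.
Scaling by 3 multiplies the area by 3² = 9 (so the new area is 1224) and multiplies the boundary lattice-point count by 3, giving 12.
By Pick's theorem, the interior count of the dilated polygon is 1224 − 12/2 + 1 = 1219.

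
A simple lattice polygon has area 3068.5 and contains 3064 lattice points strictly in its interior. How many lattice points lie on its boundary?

Pick's theorem gives A = I + B/2 − 1, so B = 2(A − I + 1) = 2(3068.5 − 3064 + 1) = 11.

11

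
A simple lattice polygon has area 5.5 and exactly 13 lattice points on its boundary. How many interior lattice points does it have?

From Pick's theorem, I = A − B/2 + 1 = 5.5 − 13/2 + 1 = 0.

0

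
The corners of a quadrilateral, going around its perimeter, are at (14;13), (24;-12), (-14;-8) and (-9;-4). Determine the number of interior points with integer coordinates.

455

The shoelace formula gives twice the area as |(14·(-12) − 24·13) + (24·(-8) − (-14)·(-12)) + ((-14)·(-4) − (-9)·(-8)) + ((-9)·13 − 14·(-4))| = 917, so the area is 917/2.
Along each edge there are gcd(|Δx|,|Δy|)+1 lattice points, so counting each shared vertex once the boundary has gcd(10,25) + gcd(38,4) + gcd(5,4) + gcd(23,17) = 5+2+1+1 = 9.
By Pick's theorem A = I + B/2 − 1, so I = 917/2 − 9/2 + 1 = 455.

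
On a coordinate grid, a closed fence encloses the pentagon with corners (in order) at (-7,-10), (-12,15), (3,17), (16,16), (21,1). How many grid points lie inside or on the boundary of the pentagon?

Using the shoelace formula, 2A = |((-7)·15 − (-12)·(-10)) + ((-12)·17 − 3·15) + (3·16 − 16·17) + (16·1 − 21·16) + (21·(-10) − (-7)·1)| = 1221, so the area is 610.5.
The number of boundary lattice points is Σ gcd(|Δx|,|Δy|) = gcd(5,25) + gcd(15,2) + gcd(13,1) + gcd(5,15) + gcd(28,11) = 5+1+1+5+1 = 13.
Pick's theorem gives I = A − B/2 + 1 = 610.5 − 13/2 + 1 = 605, so the closed region contains I + B = 605 + 13 = 618 lattice points.

618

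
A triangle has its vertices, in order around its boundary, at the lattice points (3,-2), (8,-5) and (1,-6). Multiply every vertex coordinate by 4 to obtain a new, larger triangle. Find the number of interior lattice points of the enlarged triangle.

201

The shoelace formula gives twice the area as |[3·(-5) − 8·(-2)] + [8·(-6) − 1·(-5)] + [1·(-2) − 3·(-6)]| = 26, so the area is 13.
Summing gcd(|Δx|,|Δy|) over the edges gives the boundary count: gcd(5,3) + gcd(7,1) + gcd(2,4) = 1+1+2 = 4.
Scaling by 4 multiplies the area by 4² = 16 (so the new area is 208) and multiplies the boundary lattice-point count by 4, giving 16.
By Pick's theorem, the interior count of the dilated polygon is 208 − 16/2 + 1 = 201.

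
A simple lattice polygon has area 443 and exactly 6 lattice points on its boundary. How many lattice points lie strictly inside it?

441

From Pick's theorem, I = A − B/2 + 1 = 443 − 6/2 + 1 = 441.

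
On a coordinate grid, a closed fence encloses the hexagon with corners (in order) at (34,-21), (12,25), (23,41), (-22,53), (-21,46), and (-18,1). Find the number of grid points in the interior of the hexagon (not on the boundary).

The shoelace formula gives twice the area as |(34·25 − 12·(-21)) + (12·41 − 23·25) + (23·53 − (-22)·41) + ((-22)·46 − (-21)·53) + ((-21)·1 − (-18)·46) + ((-18)·(-21) − 34·1)| = 4392, so the area is 2196.
Along each edge there are gcd(|Δx|,|Δy|)+1 lattice points, so counting each shared vertex once the boundary has gcd(22,46) + gcd(11,16) + gcd(45,12) + gcd(1,7) + gcd(3,45) + gcd(52,22) = 2+1+3+1+3+2 = 12.
By Pick's theorem A = I + B/2 − 1, so I = 2196 − 12/2 + 1 = 2191.

2191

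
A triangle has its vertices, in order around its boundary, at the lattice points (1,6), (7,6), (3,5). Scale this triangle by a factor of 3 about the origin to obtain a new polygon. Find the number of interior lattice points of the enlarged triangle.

16

Using the shoelace formula, 2A = |[1·6 − 7·6] + [7·5 − 3·6] + [3·6 − 1·5]| = 6, so the area is 3.
Along each edge there are gcd(|Δx|,|Δy|)+1 lattice points, so counting each shared vertex once the boundary has gcd(6,0) + gcd(4,1) + gcd(2,1) = 6+1+1 = 8.
Scaling by 3 multiplies the area by 3² = 9 (so the new area is 27) and multiplies the boundary lattice-point count by 3, giving 24.
By Pick's theorem, the interior count of the dilated polygon is 27 − 24/2 + 1 = 16.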